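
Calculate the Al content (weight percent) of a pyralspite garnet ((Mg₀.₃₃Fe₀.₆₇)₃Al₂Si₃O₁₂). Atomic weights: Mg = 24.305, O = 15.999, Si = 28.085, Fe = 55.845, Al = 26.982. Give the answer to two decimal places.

11.57 weight percent

M((Mg₀.₃₃Fe₀.₆₇)₃Al₂Si₃O₁₂) = 466.517 g/mol.
Al contributes 2 × 26.982 = 53.964 g per mole.
53.964/466.517 = 0.1157 → 11.57%.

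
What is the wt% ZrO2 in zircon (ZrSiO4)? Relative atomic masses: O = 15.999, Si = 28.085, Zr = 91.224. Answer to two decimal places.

Formula mass = 183.305 g/mol.
1 Zr → 1.0000 mol ZrO2 per formula unit; M(ZrO2) = 123.222, so ZrO2 mass = 123.222 g.
123.222/183.305 × 100 = 67.22 wt%.

67.22 wt%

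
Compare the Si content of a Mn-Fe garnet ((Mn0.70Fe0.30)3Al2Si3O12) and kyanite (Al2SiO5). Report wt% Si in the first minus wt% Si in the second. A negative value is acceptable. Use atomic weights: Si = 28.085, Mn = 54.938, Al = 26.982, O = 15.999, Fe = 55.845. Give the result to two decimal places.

-0.34 percentage points

M((Mn0.70Fe0.30)3Al2Si3O12) = 495.837 g/mol, so wt% Si = 84.255/495.837 × 100 = 16.99%.
M(Al2SiO5) = 162.044 g/mol, so wt% Si = 28.085/162.044 × 100 = 17.33%.
16.99 − 17.33 = -0.34 pp.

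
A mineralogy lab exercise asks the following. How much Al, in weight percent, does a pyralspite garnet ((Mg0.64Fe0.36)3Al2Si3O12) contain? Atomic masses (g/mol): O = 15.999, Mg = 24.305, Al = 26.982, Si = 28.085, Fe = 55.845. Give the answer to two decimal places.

M((Mg0.64Fe0.36)3Al2Si3O12) = 437.185 g/mol.
Al contributes 2 × 26.982 = 53.964 g per mole.
53.964/437.185 = 0.1234 → 12.34%.

12.34 weight percent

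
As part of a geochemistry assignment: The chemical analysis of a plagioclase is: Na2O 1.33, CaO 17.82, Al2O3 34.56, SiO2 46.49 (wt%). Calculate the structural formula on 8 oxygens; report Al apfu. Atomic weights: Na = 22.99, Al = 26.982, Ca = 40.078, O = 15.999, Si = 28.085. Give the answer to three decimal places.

Na2O: 1.33/61.979 = 0.02146 mol → 0.04292 mol Na, 0.02146 mol O.
CaO: 17.82/56.077 = 0.31778 mol → 0.31778 mol Ca, 0.31778 mol O.
Al2O3: 34.56/101.961 = 0.33895 mol → 0.67790 mol Al, 1.01685 mol O.
SiO2: 46.49/60.083 = 0.77376 mol → 0.77376 mol Si, 1.54752 mol O.
Total oxygen = 2.90361 mol. Normalization factor = 8/2.90361 = 2.75519.
Al per 8 O = 0.67790 × 2.75519 = 1.868.

1.868 Al apfu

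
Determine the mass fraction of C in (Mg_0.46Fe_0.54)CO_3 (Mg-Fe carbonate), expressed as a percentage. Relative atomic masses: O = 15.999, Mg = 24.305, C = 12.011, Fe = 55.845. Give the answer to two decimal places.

11.85 mass %

Formula mass = 0.46·24.305 + 0.54·55.845 + 1·12.011 + 3·15.999 = 101.345 g/mol, of which 12.011 g is C.
So C makes up 12.011/101.345 = 0.1185 of the mass, i.e. 11.85%.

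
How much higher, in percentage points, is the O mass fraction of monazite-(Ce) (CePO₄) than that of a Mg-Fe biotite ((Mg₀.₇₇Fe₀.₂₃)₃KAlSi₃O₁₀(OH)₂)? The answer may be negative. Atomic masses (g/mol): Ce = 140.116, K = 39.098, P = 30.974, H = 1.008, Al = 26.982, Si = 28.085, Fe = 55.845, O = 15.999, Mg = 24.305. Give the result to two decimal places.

M(CePO₄) = 235.086 g/mol, so wt% O = 63.996/235.086 × 100 = 27.22%.
M((Mg₀.₇₇Fe₀.₂₃)₃KAlSi₃O₁₀(OH)₂) = 439.017 g/mol, so wt% O = 191.988/439.017 × 100 = 43.73%.
27.22 − 43.73 = -16.51 pp.

-16.51 percentage points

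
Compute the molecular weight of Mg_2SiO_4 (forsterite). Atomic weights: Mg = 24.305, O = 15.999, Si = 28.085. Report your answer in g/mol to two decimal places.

The formula mass is the sum 2×24.305 + 1×28.085 + 4×15.999.

140.69 g/mol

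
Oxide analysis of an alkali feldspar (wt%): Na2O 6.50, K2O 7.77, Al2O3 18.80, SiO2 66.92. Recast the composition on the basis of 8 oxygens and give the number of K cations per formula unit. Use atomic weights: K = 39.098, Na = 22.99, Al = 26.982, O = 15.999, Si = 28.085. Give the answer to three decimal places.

0.445 K apfu

Na2O (M=61.979): mol = 0.10487; Na = 0.20974, O = 0.10487.
K2O (M=94.195): mol = 0.08249; K = 0.16498, O = 0.08249.
Al2O3 (M=101.961): mol = 0.18438; Al = 0.36876, O = 0.55314.
SiO2 (M=60.083): mol = 1.11379; Si = 1.11379, O = 2.22758.
ΣO = 2.96808; factor = 8/ΣO = 2.69535.
K apfu = 0.16498 × 2.69535 = 0.445.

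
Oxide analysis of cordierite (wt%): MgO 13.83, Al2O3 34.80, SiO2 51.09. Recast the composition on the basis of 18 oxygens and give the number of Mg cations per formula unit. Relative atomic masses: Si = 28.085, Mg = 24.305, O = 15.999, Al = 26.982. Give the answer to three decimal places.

2.013 Mg apfu

MgO (M=40.304): mol = 0.34314; Mg = 0.34314, O = 0.34314.
Al2O3 (M=101.961): mol = 0.34131; Al = 0.68262, O = 1.02393.
SiO2 (M=60.083): mol = 0.85032; Si = 0.85032, O = 1.70064.
ΣO = 3.06771; factor = 18/ΣO = 5.86757.
Mg apfu = 0.34314 × 5.86757 = 2.013.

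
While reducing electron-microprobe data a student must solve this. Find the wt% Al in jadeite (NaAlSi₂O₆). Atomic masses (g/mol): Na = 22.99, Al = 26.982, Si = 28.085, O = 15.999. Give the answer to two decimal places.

Molar mass of NaAlSi₂O₆: 1*22.99 + 1*26.982 + 2*28.085 + 6*15.999 = 202.136 g/mol.
Mass of Al per formula unit: 1 × 26.982 = 26.982 g.
Weight fraction Al = 26.982 / 202.136 = 0.1335.

13.35 weight percent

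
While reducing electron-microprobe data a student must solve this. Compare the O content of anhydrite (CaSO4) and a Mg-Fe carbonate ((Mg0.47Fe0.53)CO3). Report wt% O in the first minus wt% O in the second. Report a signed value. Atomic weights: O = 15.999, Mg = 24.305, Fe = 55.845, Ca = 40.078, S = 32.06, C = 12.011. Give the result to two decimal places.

-0.50 percentage points

First mineral: 63.996 g O in 136.134 g formula = 47.01 wt% O.
Second mineral: 47.997 g O in 101.029 g formula = 47.51 wt% O.
47.01% − 47.51% gives a difference of -0.50 percentage points.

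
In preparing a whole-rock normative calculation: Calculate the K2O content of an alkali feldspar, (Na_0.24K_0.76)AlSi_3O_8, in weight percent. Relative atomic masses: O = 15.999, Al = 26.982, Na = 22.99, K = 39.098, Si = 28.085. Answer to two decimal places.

13.04 wt%

Molar mass of (Na_0.24K_0.76)AlSi_3O_8 = 0.24*22.99 + 0.76*39.098 + 1*26.982 + 3*28.085 + 8*15.999 = 274.461 g/mol.
Each formula unit contains 0.76 K, equivalent to 0.76/2 = 0.3800 mol K2O.
M(K2O) = 2×39.098 + 1×15.999 = 94.195 g/mol.
Mass of K2O per formula unit = 0.3800 × 94.195 = 35.794 g.
K2O wt% = 35.794 / 274.461 × 100 = 13.04%.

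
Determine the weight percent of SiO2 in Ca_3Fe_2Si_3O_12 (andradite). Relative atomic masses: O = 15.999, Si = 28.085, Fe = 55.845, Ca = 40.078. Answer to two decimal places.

Formula mass = 508.167 g/mol.
3 Si → 3.0000 mol SiO2 per formula unit; M(SiO2) = 60.083, so SiO2 mass = 180.249 g.
180.249/508.167 × 100 = 35.47 wt%.

35.47 wt%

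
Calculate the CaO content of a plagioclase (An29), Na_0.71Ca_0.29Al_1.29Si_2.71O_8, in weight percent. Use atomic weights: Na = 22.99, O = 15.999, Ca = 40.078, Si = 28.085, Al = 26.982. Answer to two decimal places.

Molar mass of Na_0.71Ca_0.29Al_1.29Si_2.71O_8 = 0.71*22.99 + 0.29*40.078 + 1.29*26.982 + 2.71*28.085 + 8*15.999 = 266.855 g/mol.
Each formula unit contains 0.29 Ca, equivalent to 0.29/1 = 0.2900 mol CaO.
M(CaO) = 1×40.078 + 1×15.999 = 56.077 g/mol.
Mass of CaO per formula unit = 0.2900 × 56.077 = 16.262 g.
CaO wt% = 16.262 / 266.855 × 100 = 6.09%.

6.09 wt%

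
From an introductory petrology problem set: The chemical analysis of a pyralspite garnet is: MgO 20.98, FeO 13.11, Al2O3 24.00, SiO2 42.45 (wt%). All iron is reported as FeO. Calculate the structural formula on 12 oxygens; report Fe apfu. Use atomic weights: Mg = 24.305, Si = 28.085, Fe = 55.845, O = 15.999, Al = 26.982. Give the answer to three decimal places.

20.98 wt% MgO ÷ 40.304 g/mol = 0.52054 mol, giving 0.52054 Mg and 0.52054 O.
13.11 wt% FeO ÷ 71.844 g/mol = 0.18248 mol, giving 0.18248 Fe and 0.18248 O.
24.00 wt% Al2O3 ÷ 101.961 g/mol = 0.23538 mol, giving 0.47076 Al and 0.70614 O.
42.45 wt% SiO2 ÷ 60.083 g/mol = 0.70652 mol, giving 0.70652 Si and 1.41304 O.
Oxygen sums to 2.82220; scaling by 12/2.82220 = 4.25200 puts the formula on 12 O.
Fe: 0.18248 × 4.25200 = 0.776 atoms per formula unit.

0.776 Fe apfu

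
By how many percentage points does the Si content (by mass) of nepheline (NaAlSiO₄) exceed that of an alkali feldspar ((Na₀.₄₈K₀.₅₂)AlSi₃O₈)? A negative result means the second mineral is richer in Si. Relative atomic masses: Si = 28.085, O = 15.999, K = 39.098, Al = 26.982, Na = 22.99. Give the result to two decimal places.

-11.37 percentage points

M(NaAlSiO₄) = 142.053 g/mol, so wt% Si = 28.085/142.053 × 100 = 19.77%.
M((Na₀.₄₈K₀.₅₂)AlSi₃O₈) = 270.595 g/mol, so wt% Si = 84.255/270.595 × 100 = 31.14%.
19.77 − 31.14 = -11.37 pp.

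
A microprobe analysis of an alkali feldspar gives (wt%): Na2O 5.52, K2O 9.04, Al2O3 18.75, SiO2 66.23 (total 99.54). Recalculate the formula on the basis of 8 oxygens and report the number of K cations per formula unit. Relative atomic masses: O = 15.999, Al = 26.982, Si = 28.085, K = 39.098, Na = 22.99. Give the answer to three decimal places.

0.522 K apfu

Na2O: 5.52/61.979 = 0.08906 mol → 0.17812 mol Na, 0.08906 mol O.
K2O: 9.04/94.195 = 0.09597 mol → 0.19194 mol K, 0.09597 mol O.
Al2O3: 18.75/101.961 = 0.18389 mol → 0.36778 mol Al, 0.55167 mol O.
SiO2: 66.23/60.083 = 1.10231 mol → 1.10231 mol Si, 2.20462 mol O.
Total oxygen = 2.94132 mol. Normalization factor = 8/2.94132 = 2.71987.
K per 8 O = 0.19194 × 2.71987 = 0.522.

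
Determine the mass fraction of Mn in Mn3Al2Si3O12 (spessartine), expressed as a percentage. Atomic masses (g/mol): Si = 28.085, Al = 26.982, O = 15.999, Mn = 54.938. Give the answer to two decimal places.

33.29 weight percent

M(Mn3Al2Si3O12) = 495.021 g/mol.
Mn contributes 3 × 54.938 = 164.814 g per mole.
164.814/495.021 = 0.3329 → 33.29%.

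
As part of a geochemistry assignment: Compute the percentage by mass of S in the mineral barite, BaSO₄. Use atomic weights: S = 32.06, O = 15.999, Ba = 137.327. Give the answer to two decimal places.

13.74 wt%

M(BaSO₄) = 233.383 g/mol.
S contributes 1 × 32.06 = 32.060 g per mole.
32.060/233.383 = 0.1374 → 13.74%.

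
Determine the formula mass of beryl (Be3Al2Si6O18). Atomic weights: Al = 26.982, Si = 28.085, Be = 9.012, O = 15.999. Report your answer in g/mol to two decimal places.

537.49 g/mol

The formula mass is the sum 3×9.012 + 2×26.982 + 6×28.085 + 18×15.999.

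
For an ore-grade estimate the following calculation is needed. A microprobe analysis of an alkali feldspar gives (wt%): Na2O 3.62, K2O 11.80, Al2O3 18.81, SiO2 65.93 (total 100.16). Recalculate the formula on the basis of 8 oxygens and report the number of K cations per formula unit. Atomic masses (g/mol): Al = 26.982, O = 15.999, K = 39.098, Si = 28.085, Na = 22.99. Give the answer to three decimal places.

0.684 K apfu

Na2O: 3.62/61.979 = 0.05841 mol → 0.11682 mol Na, 0.05841 mol O.
K2O: 11.80/94.195 = 0.12527 mol → 0.25054 mol K, 0.12527 mol O.
Al2O3: 18.81/101.961 = 0.18448 mol → 0.36896 mol Al, 0.55344 mol O.
SiO2: 65.93/60.083 = 1.09732 mol → 1.09732 mol Si, 2.19464 mol O.
Total oxygen = 2.93176 mol. Normalization factor = 8/2.93176 = 2.72874.
K per 8 O = 0.25054 × 2.72874 = 0.684.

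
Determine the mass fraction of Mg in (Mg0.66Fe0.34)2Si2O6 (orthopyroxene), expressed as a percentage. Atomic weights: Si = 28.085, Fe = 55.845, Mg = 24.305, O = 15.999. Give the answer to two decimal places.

14.44 weight percent

Molar mass of (Mg0.66Fe0.34)2Si2O6: 1.32·24.305 + 0.68·55.845 + 2·28.085 + 6·15.999 = 222.221 g/mol.
Mass of Mg per formula unit: 1.32 × 24.305 = 32.083 g.
Weight fraction Mg = 32.083 / 222.221 = 0.1444.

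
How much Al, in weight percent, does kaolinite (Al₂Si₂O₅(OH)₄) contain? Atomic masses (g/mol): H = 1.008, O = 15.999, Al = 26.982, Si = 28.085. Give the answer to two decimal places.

20.90 weight percent

Molar mass of Al₂Si₂O₅(OH)₄: 2×26.982 + 2×28.085 + 9×15.999 + 4×1.008 = 258.157 g/mol.
Mass of Al per formula unit: 2 × 26.982 = 53.964 g.
Weight fraction Al = 53.964 / 258.157 = 0.2090.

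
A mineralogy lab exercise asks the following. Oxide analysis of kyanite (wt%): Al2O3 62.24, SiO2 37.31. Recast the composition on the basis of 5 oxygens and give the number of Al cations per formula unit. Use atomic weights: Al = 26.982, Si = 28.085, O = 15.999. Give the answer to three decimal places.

1.986 Al apfu

Al2O3 (M=101.961): mol = 0.61043; Al = 1.22086, O = 1.83129.
SiO2 (M=60.083): mol = 0.62097; Si = 0.62097, O = 1.24194.
ΣO = 3.07323; factor = 5/ΣO = 1.62695.
Al apfu = 1.22086 × 1.62695 = 1.986.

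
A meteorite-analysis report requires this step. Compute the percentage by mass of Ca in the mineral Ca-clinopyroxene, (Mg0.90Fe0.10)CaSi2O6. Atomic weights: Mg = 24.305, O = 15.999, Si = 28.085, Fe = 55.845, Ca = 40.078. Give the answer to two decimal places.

18.24 weight percent

M((Mg0.90Fe0.10)CaSi2O6) = 219.701 g/mol.
Ca contributes 1 × 40.078 = 40.078 g per mole.
40.078/219.701 = 0.1824 → 18.24%.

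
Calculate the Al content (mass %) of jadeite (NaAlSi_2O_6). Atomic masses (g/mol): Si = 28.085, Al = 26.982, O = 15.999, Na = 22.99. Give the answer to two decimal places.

13.35 mass %

Molar mass of NaAlSi_2O_6: 1*22.99 + 1*26.982 + 2*28.085 + 6*15.999 = 202.136 g/mol.
Mass of Al per formula unit: 1 × 26.982 = 26.982 g.
Weight fraction Al = 26.982 / 202.136 = 0.1335.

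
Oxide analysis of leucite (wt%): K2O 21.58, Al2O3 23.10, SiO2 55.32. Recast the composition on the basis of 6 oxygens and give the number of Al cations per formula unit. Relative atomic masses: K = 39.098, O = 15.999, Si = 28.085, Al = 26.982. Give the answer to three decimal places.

K2O: 21.58/94.195 = 0.22910 mol → 0.45820 mol K, 0.22910 mol O.
Al2O3: 23.10/101.961 = 0.22656 mol → 0.45312 mol Al, 0.67968 mol O.
SiO2: 55.32/60.083 = 0.92073 mol → 0.92073 mol Si, 1.84146 mol O.
Total oxygen = 2.75024 mol. Normalization factor = 6/2.75024 = 2.18163.
Al per 6 O = 0.45312 × 2.18163 = 0.989.

0.989 Al apfu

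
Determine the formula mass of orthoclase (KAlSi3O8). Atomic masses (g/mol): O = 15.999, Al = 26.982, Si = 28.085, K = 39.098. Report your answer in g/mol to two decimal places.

M = 1×39.098 + 1×26.982 + 3×28.085 + 8×15.999

278.33 g/mol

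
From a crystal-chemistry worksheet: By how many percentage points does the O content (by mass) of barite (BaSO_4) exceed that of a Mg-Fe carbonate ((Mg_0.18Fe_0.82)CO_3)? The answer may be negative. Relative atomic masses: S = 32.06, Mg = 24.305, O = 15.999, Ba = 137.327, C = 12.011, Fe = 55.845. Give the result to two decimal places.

M(BaSO_4) = 233.383 g/mol, so wt% O = 63.996/233.383 × 100 = 27.42%.
M((Mg_0.18Fe_0.82)CO_3) = 110.176 g/mol, so wt% O = 47.997/110.176 × 100 = 43.56%.
27.42 − 43.56 = -16.14 pp.

-16.14 percentage points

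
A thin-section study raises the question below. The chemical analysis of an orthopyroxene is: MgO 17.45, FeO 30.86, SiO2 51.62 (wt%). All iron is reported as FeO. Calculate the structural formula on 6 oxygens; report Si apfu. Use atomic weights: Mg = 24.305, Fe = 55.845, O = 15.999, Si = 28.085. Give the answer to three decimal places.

1.997 Si apfu

17.45 wt% MgO ÷ 40.304 g/mol = 0.43296 mol, giving 0.43296 Mg and 0.43296 O.
30.86 wt% FeO ÷ 71.844 g/mol = 0.42954 mol, giving 0.42954 Fe and 0.42954 O.
51.62 wt% SiO2 ÷ 60.083 g/mol = 0.85914 mol, giving 0.85914 Si and 1.71828 O.
Oxygen sums to 2.58078; scaling by 6/2.58078 = 2.32488 puts the formula on 6 O.
Si: 0.85914 × 2.32488 = 1.997 atoms per formula unit.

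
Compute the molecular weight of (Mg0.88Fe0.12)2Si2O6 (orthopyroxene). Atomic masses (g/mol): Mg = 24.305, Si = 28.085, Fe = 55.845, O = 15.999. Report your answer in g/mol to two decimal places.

208.34 g/mol

Mg: 1.76 × 24.305 = 42.7768
Fe: 0.24 × 55.845 = 13.4028
Si: 2 × 28.085 = 56.1700
O: 6 × 15.999 = 95.9940
Summing the contributions gives the formula mass.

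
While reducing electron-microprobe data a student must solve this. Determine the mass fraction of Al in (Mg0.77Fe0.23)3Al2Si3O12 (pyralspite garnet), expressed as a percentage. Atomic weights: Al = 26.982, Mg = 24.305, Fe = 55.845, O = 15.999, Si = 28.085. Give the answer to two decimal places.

Molar mass of (Mg0.77Fe0.23)3Al2Si3O12: 2.31*24.305 + 0.69*55.845 + 2*26.982 + 3*28.085 + 12*15.999 = 424.885 g/mol.
Mass of Al per formula unit: 2 × 26.982 = 53.964 g.
Weight fraction Al = 53.964 / 424.885 = 0.1270.

12.70 mass %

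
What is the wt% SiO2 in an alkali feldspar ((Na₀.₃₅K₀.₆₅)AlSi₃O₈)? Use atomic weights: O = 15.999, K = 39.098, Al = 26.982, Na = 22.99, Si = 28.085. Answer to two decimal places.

66.10 wt%

Formula mass = 272.689 g/mol.
3 Si → 3.0000 mol SiO2 per formula unit; M(SiO2) = 60.083, so SiO2 mass = 180.249 g.
180.249/272.689 × 100 = 66.10 wt%.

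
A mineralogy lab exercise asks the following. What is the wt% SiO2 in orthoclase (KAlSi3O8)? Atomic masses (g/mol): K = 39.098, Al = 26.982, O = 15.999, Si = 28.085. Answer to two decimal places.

Formula mass = 278.327 g/mol.
3 Si → 3.0000 mol SiO2 per formula unit; M(SiO2) = 60.083, so SiO2 mass = 180.249 g.
180.249/278.327 × 100 = 64.76 wt%.

64.76 wt%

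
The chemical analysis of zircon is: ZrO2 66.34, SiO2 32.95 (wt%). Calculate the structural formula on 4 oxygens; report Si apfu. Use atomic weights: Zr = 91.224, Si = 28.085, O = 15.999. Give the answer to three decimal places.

66.34 wt% ZrO2 ÷ 123.222 g/mol = 0.53838 mol, giving 0.53838 Zr and 1.07676 O.
32.95 wt% SiO2 ÷ 60.083 g/mol = 0.54841 mol, giving 0.54841 Si and 1.09682 O.
Oxygen sums to 2.17358; scaling by 4/2.17358 = 1.84028 puts the formula on 4 O.
Si: 0.54841 × 1.84028 = 1.009 atoms per formula unit.

1.009 Si apfu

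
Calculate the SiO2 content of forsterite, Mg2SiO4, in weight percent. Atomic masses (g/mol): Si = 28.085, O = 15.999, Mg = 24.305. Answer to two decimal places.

Molar mass of Mg2SiO4 = 2*24.305 + 1*28.085 + 4*15.999 = 140.691 g/mol.
Each formula unit contains 1 Si, equivalent to 1/1 = 1.0000 mol SiO2.
M(SiO2) = 1×28.085 + 2×15.999 = 60.083 g/mol.
Mass of SiO2 per formula unit = 1.0000 × 60.083 = 60.083 g.
SiO2 wt% = 60.083 / 140.691 × 100 = 42.71%.

42.71 wt%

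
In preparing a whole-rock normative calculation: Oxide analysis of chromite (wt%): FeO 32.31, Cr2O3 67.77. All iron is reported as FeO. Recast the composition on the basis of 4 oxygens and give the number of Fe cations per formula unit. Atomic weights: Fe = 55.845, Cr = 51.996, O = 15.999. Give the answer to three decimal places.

FeO (M=71.844): mol = 0.44972; Fe = 0.44972, O = 0.44972.
Cr2O3 (M=151.989): mol = 0.44589; Cr = 0.89178, O = 1.33767.
ΣO = 1.78739; factor = 4/ΣO = 2.23790.
Fe apfu = 0.44972 × 2.23790 = 1.006.

1.006 Fe apfu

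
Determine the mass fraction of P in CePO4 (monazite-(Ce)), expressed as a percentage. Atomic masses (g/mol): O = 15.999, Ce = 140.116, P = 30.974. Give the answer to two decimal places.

M(CePO4) = 235.086 g/mol.
P contributes 1 × 30.974 = 30.974 g per mole.
30.974/235.086 = 0.1318 → 13.18%.

13.18 wt%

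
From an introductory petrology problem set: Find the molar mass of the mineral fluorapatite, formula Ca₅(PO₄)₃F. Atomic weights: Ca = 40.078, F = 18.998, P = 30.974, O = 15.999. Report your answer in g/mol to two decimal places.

Ca: 5 × 40.078 = 200.3900
P: 3 × 30.974 = 92.9220
O: 12 × 15.999 = 191.9880
F: 1 × 18.998 = 18.9980
Summing the contributions gives the formula mass.

504.30 g/mol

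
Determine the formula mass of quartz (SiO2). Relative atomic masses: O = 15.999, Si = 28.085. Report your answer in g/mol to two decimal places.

The formula mass is the sum 1×28.085 + 2×15.999.

60.08 g/mol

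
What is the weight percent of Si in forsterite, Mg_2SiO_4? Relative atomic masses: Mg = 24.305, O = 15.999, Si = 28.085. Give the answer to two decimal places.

19.96 mass %

Molar mass of Mg_2SiO_4: 2*24.305 + 1*28.085 + 4*15.999 = 140.691 g/mol.
Mass of Si per formula unit: 1 × 28.085 = 28.085 g.
Weight fraction Si = 28.085 / 140.691 = 0.1996.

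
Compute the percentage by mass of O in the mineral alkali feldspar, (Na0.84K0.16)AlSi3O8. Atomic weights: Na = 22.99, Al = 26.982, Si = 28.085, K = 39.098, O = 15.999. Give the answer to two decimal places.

Molar mass of (Na0.84K0.16)AlSi3O8: 0.84×22.99 + 0.16×39.098 + 1×26.982 + 3×28.085 + 8×15.999 = 264.796 g/mol.
Mass of O per formula unit: 8 × 15.999 = 127.992 g.
Weight fraction O = 127.992 / 264.796 = 0.4834.

48.34 wt%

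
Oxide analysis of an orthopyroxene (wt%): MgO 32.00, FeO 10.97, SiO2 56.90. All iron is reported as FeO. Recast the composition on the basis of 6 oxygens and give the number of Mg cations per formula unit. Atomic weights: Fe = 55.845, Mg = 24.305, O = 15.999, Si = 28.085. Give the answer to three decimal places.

32.00 wt% MgO ÷ 40.304 g/mol = 0.79397 mol, giving 0.79397 Mg and 0.79397 O.
10.97 wt% FeO ÷ 71.844 g/mol = 0.15269 mol, giving 0.15269 Fe and 0.15269 O.
56.90 wt% SiO2 ÷ 60.083 g/mol = 0.94702 mol, giving 0.94702 Si and 1.89404 O.
Oxygen sums to 2.84070; scaling by 6/2.84070 = 2.11216 puts the formula on 6 O.
Mg: 0.79397 × 2.11216 = 1.677 atoms per formula unit.

1.677 Mg apfu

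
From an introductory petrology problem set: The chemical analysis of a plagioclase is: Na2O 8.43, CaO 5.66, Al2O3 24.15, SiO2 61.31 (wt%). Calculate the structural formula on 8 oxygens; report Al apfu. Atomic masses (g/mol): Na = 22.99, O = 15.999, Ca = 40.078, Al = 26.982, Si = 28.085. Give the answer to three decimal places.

8.43 wt% Na2O ÷ 61.979 g/mol = 0.13601 mol, giving 0.27202 Na and 0.13601 O.
5.66 wt% CaO ÷ 56.077 g/mol = 0.10093 mol, giving 0.10093 Ca and 0.10093 O.
24.15 wt% Al2O3 ÷ 101.961 g/mol = 0.23686 mol, giving 0.47372 Al and 0.71058 O.
61.31 wt% SiO2 ÷ 60.083 g/mol = 1.02042 mol, giving 1.02042 Si and 2.04084 O.
Oxygen sums to 2.98836; scaling by 8/2.98836 = 2.67705 puts the formula on 8 O.
Al: 0.47372 × 2.67705 = 1.268 atoms per formula unit.

1.268 Al apfu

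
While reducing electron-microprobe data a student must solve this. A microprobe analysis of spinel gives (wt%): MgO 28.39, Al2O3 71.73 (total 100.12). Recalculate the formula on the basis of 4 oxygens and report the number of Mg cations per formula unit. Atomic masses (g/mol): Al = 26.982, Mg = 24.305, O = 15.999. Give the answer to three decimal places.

28.39 wt% MgO ÷ 40.304 g/mol = 0.70440 mol, giving 0.70440 Mg and 0.70440 O.
71.73 wt% Al2O3 ÷ 101.961 g/mol = 0.70350 mol, giving 1.40700 Al and 2.11050 O.
Oxygen sums to 2.81490; scaling by 4/2.81490 = 1.42101 puts the formula on 4 O.
Mg: 0.70440 × 1.42101 = 1.001 atoms per formula unit.

1.001 Mg apfu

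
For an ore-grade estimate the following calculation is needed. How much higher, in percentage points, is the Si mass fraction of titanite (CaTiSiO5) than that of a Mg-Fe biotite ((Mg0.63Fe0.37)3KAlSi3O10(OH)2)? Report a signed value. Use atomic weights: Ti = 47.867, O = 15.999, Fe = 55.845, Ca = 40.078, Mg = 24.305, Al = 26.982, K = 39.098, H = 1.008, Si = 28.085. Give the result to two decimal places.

-4.30 percentage points

First mineral: 28.085 g Si in 196.025 g formula = 14.33 wt% Si.
Second mineral: 84.255 g Si in 452.263 g formula = 18.63 wt% Si.
14.33% − 18.63% gives a difference of -4.30 percentage points.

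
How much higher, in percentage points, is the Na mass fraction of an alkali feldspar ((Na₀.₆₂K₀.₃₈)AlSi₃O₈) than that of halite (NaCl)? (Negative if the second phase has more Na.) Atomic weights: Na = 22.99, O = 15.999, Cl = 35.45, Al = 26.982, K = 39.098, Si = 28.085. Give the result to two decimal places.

M((Na₀.₆₂K₀.₃₈)AlSi₃O₈) = 268.340 g/mol, so wt% Na = 14.254/268.340 × 100 = 5.31%.
M(NaCl) = 58.440 g/mol, so wt% Na = 22.990/58.440 × 100 = 39.34%.
5.31 − 39.34 = -34.03 pp.

-34.03 percentage points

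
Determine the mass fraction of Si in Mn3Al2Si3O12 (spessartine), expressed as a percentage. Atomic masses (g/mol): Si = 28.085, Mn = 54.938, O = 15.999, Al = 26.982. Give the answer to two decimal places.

17.02 wt%

Molar mass of Mn3Al2Si3O12: 3·54.938 + 2·26.982 + 3·28.085 + 12·15.999 = 495.021 g/mol.
Mass of Si per formula unit: 3 × 28.085 = 84.255 g.
Weight fraction Si = 84.255 / 495.021 = 0.1702.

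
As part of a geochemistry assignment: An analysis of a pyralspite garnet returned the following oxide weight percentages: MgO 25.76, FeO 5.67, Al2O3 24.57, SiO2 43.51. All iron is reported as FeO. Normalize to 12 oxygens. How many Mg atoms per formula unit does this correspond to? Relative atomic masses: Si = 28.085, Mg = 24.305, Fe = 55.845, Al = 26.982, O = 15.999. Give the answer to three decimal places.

MgO (M=40.304): mol = 0.63914; Mg = 0.63914, O = 0.63914.
FeO (M=71.844): mol = 0.07892; Fe = 0.07892, O = 0.07892.
Al2O3 (M=101.961): mol = 0.24097; Al = 0.48194, O = 0.72291.
SiO2 (M=60.083): mol = 0.72416; Si = 0.72416, O = 1.44832.
ΣO = 2.88929; factor = 12/ΣO = 4.15327.
Mg apfu = 0.63914 × 4.15327 = 2.655.

2.655 Mg apfu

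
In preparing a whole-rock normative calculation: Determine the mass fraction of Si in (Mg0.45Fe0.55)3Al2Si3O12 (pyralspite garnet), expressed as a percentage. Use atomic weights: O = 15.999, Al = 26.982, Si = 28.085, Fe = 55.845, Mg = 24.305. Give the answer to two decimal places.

Formula mass = 1.35×24.305 + 1.65×55.845 + 2×26.982 + 3×28.085 + 12×15.999 = 455.163 g/mol, of which 84.255 g is Si.
So Si makes up 84.255/455.163 = 0.1851 of the mass, i.e. 18.51%.

18.51 mass %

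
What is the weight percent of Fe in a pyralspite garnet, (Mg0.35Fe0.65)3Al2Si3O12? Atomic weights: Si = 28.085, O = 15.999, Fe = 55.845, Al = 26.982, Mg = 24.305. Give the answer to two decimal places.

23.44 weight percent

Molar mass of (Mg0.35Fe0.65)3Al2Si3O12: 1.05·24.305 + 1.95·55.845 + 2·26.982 + 3·28.085 + 12·15.999 = 464.625 g/mol.
Mass of Fe per formula unit: 1.95 × 55.845 = 108.898 g.
Weight fraction Fe = 108.898 / 464.625 = 0.2344.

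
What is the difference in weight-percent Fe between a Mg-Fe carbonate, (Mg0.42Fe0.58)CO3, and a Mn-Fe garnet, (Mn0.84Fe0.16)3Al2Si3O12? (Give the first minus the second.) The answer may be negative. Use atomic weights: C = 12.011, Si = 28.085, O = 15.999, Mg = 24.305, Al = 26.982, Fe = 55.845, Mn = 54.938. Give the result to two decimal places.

First mineral: 32.390 g Fe in 102.606 g formula = 31.57 wt% Fe.
Second mineral: 26.806 g Fe in 495.456 g formula = 5.41 wt% Fe.
31.57% − 5.41% gives a difference of 26.16 percentage points.

26.16 percentage points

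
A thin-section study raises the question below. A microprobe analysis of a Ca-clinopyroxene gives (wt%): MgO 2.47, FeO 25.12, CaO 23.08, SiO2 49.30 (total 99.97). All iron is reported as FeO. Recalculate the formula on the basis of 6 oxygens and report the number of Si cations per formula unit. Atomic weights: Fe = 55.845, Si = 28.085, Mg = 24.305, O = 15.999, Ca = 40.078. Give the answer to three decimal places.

1.998 Si apfu

MgO: 2.47/40.304 = 0.06128 mol → 0.06128 mol Mg, 0.06128 mol O.
FeO: 25.12/71.844 = 0.34965 mol → 0.34965 mol Fe, 0.34965 mol O.
CaO: 23.08/56.077 = 0.41158 mol → 0.41158 mol Ca, 0.41158 mol O.
SiO2: 49.30/60.083 = 0.82053 mol → 0.82053 mol Si, 1.64106 mol O.
Total oxygen = 2.46357 mol. Normalization factor = 6/2.46357 = 2.43549.
Si per 6 O = 0.82053 × 2.43549 = 1.998.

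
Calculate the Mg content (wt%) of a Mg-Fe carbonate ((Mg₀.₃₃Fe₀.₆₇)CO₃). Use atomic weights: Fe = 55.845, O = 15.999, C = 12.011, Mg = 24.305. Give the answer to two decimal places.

7.61 wt%

Formula mass = 0.33×24.305 + 0.67×55.845 + 1×12.011 + 3×15.999 = 105.445 g/mol, of which 8.021 g is Mg.
So Mg makes up 8.021/105.445 = 0.0761 of the mass, i.e. 7.61%.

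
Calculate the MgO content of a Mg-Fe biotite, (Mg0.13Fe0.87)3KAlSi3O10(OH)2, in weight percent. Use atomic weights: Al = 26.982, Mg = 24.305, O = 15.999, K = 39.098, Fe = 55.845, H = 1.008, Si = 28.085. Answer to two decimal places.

Formula mass = 499.573 g/mol.
0.39 Mg → 0.3900 mol MgO per formula unit; M(MgO) = 40.304, so MgO mass = 15.719 g.
15.719/499.573 × 100 = 3.15 wt%.

3.15 wt%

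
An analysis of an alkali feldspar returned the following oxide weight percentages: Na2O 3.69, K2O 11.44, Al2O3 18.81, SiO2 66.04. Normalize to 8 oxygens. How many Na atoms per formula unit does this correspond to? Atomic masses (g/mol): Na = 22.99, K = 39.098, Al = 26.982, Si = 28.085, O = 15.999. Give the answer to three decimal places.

Na2O: 3.69/61.979 = 0.05954 mol → 0.11908 mol Na, 0.05954 mol O.
K2O: 11.44/94.195 = 0.12145 mol → 0.24290 mol K, 0.12145 mol O.
Al2O3: 18.81/101.961 = 0.18448 mol → 0.36896 mol Al, 0.55344 mol O.
SiO2: 66.04/60.083 = 1.09915 mol → 1.09915 mol Si, 2.19830 mol O.
Total oxygen = 2.93273 mol. Normalization factor = 8/2.93273 = 2.72783.
Na per 8 O = 0.11908 × 2.72783 = 0.325.

0.325 Na apfu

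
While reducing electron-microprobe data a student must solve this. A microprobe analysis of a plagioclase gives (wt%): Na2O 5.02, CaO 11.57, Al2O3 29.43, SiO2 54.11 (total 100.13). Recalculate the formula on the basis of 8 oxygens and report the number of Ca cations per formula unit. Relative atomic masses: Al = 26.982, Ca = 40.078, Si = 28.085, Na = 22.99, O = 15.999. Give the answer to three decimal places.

Na2O: 5.02/61.979 = 0.08100 mol → 0.16200 mol Na, 0.08100 mol O.
CaO: 11.57/56.077 = 0.20632 mol → 0.20632 mol Ca, 0.20632 mol O.
Al2O3: 29.43/101.961 = 0.28864 mol → 0.57728 mol Al, 0.86592 mol O.
SiO2: 54.11/60.083 = 0.90059 mol → 0.90059 mol Si, 1.80118 mol O.
Total oxygen = 2.95442 mol. Normalization factor = 8/2.95442 = 2.70781.
Ca per 8 O = 0.20632 × 2.70781 = 0.559.

0.559 Ca apfu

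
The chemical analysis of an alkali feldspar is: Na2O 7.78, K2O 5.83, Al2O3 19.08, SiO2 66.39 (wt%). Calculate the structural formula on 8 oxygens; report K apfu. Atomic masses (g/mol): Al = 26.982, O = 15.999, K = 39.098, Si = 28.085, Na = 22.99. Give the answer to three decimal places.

0.335 K apfu

Na2O (M=61.979): mol = 0.12553; Na = 0.25106, O = 0.12553.
K2O (M=94.195): mol = 0.06189; K = 0.12378, O = 0.06189.
Al2O3 (M=101.961): mol = 0.18713; Al = 0.37426, O = 0.56139.
SiO2 (M=60.083): mol = 1.10497; Si = 1.10497, O = 2.20994.
ΣO = 2.95875; factor = 8/ΣO = 2.70384.
K apfu = 0.12378 × 2.70384 = 0.335.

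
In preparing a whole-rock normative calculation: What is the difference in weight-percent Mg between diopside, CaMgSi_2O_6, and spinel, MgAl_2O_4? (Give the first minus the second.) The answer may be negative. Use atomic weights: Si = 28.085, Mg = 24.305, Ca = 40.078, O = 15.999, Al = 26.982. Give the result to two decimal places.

First mineral: 24.305 g Mg in 216.547 g formula = 11.22 wt% Mg.
Second mineral: 24.305 g Mg in 142.265 g formula = 17.08 wt% Mg.
11.22% − 17.08% gives a difference of -5.86 percentage points.

-5.86 percentage points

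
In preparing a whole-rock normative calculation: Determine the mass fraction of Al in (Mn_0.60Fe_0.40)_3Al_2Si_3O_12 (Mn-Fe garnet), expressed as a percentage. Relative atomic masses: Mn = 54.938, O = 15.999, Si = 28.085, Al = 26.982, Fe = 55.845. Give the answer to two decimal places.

10.88 wt%

Formula mass = 1.80×54.938 + 1.20×55.845 + 2×26.982 + 3×28.085 + 12×15.999 = 496.109 g/mol, of which 53.964 g is Al.
So Al makes up 53.964/496.109 = 0.1088 of the mass, i.e. 10.88%.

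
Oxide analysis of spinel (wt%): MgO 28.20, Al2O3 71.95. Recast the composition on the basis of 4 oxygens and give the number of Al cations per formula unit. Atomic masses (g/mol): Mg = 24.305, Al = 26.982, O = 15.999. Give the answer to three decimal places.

28.20 wt% MgO ÷ 40.304 g/mol = 0.69968 mol, giving 0.69968 Mg and 0.69968 O.
71.95 wt% Al2O3 ÷ 101.961 g/mol = 0.70566 mol, giving 1.41132 Al and 2.11698 O.
Oxygen sums to 2.81666; scaling by 4/2.81666 = 1.42012 puts the formula on 4 O.
Al: 1.41132 × 1.42012 = 2.004 atoms per formula unit.

2.004 Al apfu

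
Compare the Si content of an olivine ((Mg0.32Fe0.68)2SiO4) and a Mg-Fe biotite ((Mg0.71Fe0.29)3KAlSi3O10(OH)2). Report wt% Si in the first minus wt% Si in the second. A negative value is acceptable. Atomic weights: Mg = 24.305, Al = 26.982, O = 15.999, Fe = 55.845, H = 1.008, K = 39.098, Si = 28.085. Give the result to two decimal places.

First mineral: 28.085 g Si in 183.585 g formula = 15.30 wt% Si.
Second mineral: 84.255 g Si in 444.694 g formula = 18.95 wt% Si.
15.30% − 18.95% gives a difference of -3.65 percentage points.

-3.65 percentage points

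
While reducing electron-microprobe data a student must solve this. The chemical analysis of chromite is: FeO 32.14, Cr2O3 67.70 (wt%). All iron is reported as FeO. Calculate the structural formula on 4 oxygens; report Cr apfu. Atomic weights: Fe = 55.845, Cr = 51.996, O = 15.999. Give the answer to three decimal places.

1.998 Cr apfu

FeO (M=71.844): mol = 0.44736; Fe = 0.44736, O = 0.44736.
Cr2O3 (M=151.989): mol = 0.44543; Cr = 0.89086, O = 1.33629.
ΣO = 1.78365; factor = 4/ΣO = 2.24259.
Cr apfu = 0.89086 × 2.24259 = 1.998.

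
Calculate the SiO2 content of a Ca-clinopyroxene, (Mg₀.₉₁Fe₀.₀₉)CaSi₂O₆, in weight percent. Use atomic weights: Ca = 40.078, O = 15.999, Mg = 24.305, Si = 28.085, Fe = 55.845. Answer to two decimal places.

Molar mass of (Mg₀.₉₁Fe₀.₀₉)CaSi₂O₆ = 0.91·24.305 + 0.09·55.845 + 1·40.078 + 2·28.085 + 6·15.999 = 219.386 g/mol.
Each formula unit contains 2 Si, equivalent to 2/1 = 2.0000 mol SiO2.
M(SiO2) = 1×28.085 + 2×15.999 = 60.083 g/mol.
Mass of SiO2 per formula unit = 2.0000 × 60.083 = 120.166 g.
SiO2 wt% = 120.166 / 219.386 × 100 = 54.77%.

54.77 wt%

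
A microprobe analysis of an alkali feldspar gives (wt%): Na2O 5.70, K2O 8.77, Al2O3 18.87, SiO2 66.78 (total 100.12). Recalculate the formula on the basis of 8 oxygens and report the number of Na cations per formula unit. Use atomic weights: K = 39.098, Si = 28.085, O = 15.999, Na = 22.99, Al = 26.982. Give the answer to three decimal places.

0.497 Na apfu

Na2O: 5.70/61.979 = 0.09197 mol → 0.18394 mol Na, 0.09197 mol O.
K2O: 8.77/94.195 = 0.09310 mol → 0.18620 mol K, 0.09310 mol O.
Al2O3: 18.87/101.961 = 0.18507 mol → 0.37014 mol Al, 0.55521 mol O.
SiO2: 66.78/60.083 = 1.11146 mol → 1.11146 mol Si, 2.22292 mol O.
Total oxygen = 2.96320 mol. Normalization factor = 8/2.96320 = 2.69978.
Na per 8 O = 0.18394 × 2.69978 = 0.497.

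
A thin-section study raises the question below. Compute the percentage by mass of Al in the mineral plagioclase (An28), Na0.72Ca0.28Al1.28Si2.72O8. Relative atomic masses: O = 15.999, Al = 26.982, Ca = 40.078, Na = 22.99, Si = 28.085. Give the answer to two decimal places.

12.95 mass %

M(Na0.72Ca0.28Al1.28Si2.72O8) = 266.695 g/mol.
Al contributes 1.28 × 26.982 = 34.537 g per mole.
34.537/266.695 = 0.1295 → 12.95%.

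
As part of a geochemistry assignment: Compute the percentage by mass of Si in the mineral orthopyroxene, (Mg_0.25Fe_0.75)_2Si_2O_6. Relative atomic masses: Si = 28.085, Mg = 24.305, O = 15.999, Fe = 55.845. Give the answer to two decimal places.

22.64 wt%

Formula mass = 0.50*24.305 + 1.50*55.845 + 2*28.085 + 6*15.999 = 248.084 g/mol, of which 56.170 g is Si.
So Si makes up 56.170/248.084 = 0.2264 of the mass, i.e. 22.64%.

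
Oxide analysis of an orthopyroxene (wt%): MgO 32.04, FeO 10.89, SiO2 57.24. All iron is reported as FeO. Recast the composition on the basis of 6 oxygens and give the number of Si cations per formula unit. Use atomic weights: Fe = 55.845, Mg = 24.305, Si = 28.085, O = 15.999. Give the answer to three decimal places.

2.004 Si apfu

MgO: 32.04/40.304 = 0.79496 mol → 0.79496 mol Mg, 0.79496 mol O.
FeO: 10.89/71.844 = 0.15158 mol → 0.15158 mol Fe, 0.15158 mol O.
SiO2: 57.24/60.083 = 0.95268 mol → 0.95268 mol Si, 1.90536 mol O.
Total oxygen = 2.85190 mol. Normalization factor = 6/2.85190 = 2.10386.
Si per 6 O = 0.95268 × 2.10386 = 2.004.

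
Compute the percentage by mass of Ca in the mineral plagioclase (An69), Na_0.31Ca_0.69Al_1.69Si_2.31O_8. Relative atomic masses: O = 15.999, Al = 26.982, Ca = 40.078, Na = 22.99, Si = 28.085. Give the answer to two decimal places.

10.12 wt%

Formula mass = 0.31*22.99 + 0.69*40.078 + 1.69*26.982 + 2.31*28.085 + 8*15.999 = 273.249 g/mol, of which 27.654 g is Ca.
So Ca makes up 27.654/273.249 = 0.1012 of the mass, i.e. 10.12%.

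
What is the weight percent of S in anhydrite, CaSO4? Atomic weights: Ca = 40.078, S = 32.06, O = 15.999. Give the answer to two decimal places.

M(CaSO4) = 136.134 g/mol.
S contributes 1 × 32.06 = 32.060 g per mole.
32.060/136.134 = 0.2355 → 23.55%.

23.55 weight percent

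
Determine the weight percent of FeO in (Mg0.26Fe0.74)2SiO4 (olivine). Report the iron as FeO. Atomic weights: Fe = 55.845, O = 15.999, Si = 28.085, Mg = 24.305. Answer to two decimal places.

56.75 wt%

Formula mass = 187.370 g/mol.
1.48 Fe → 1.4800 mol FeO per formula unit; M(FeO) = 71.844, so FeO mass = 106.329 g.
106.329/187.370 × 100 = 56.75 wt%.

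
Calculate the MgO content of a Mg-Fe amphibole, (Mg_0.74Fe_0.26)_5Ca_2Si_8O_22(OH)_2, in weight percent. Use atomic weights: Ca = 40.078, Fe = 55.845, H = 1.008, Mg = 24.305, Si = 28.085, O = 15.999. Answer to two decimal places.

M((Mg_0.74Fe_0.26)_5Ca_2Si_8O_22(OH)_2) = 853.355 g/mol; M(MgO) = 40.304 g/mol.
Moles MgO per formula unit = 3.70 Mg ÷ 1 = 3.7000.
MgO fraction = (3.7000 × 40.304) / 853.355 = 149.125/853.355 = 0.1748.

17.48 wt%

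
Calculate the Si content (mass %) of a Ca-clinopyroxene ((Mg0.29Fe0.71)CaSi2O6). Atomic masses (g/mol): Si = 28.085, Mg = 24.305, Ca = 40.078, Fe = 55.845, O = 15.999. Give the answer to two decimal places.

23.51 mass %

M((Mg0.29Fe0.71)CaSi2O6) = 238.940 g/mol.
Si contributes 2 × 28.085 = 56.170 g per mole.
56.170/238.940 = 0.2351 → 23.51%.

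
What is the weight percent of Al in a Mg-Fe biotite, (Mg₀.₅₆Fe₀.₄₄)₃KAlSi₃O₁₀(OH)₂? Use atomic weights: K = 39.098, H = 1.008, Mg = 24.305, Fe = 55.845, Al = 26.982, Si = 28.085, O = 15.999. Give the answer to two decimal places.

M((Mg₀.₅₆Fe₀.₄₄)₃KAlSi₃O₁₀(OH)₂) = 458.887 g/mol.
Al contributes 1 × 26.982 = 26.982 g per mole.
26.982/458.887 = 0.0588 → 5.88%.

5.88 wt%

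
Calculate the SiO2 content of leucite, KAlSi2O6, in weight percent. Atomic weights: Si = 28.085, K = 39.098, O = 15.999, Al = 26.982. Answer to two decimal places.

55.06 wt%

Molar mass of KAlSi2O6 = 1*39.098 + 1*26.982 + 2*28.085 + 6*15.999 = 218.244 g/mol.
Each formula unit contains 2 Si, equivalent to 2/1 = 2.0000 mol SiO2.
M(SiO2) = 1×28.085 + 2×15.999 = 60.083 g/mol.
Mass of SiO2 per formula unit = 2.0000 × 60.083 = 120.166 g.
SiO2 wt% = 120.166 / 218.244 × 100 = 55.06%.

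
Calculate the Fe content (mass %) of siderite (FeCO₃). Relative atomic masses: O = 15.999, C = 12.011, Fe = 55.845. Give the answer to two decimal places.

48.20 mass %

Formula mass = 1*55.845 + 1*12.011 + 3*15.999 = 115.853 g/mol, of which 55.845 g is Fe.
So Fe makes up 55.845/115.853 = 0.4820 of the mass, i.e. 48.20%.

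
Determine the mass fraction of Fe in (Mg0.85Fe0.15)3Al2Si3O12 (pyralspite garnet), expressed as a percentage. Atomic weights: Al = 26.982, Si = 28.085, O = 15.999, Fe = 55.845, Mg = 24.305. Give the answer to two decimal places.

M((Mg0.85Fe0.15)3Al2Si3O12) = 417.315 g/mol.
Fe contributes 0.45 × 55.845 = 25.130 g per mole.
25.130/417.315 = 0.0602 → 6.02%.

6.02 weight percent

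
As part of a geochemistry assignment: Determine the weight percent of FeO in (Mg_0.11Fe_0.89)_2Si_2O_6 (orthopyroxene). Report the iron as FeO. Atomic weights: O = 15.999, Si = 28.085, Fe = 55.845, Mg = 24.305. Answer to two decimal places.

Molar mass of (Mg_0.11Fe_0.89)_2Si_2O_6 = 0.22*24.305 + 1.78*55.845 + 2*28.085 + 6*15.999 = 256.915 g/mol.
Each formula unit contains 1.78 Fe, equivalent to 1.78/1 = 1.7800 mol FeO.
M(FeO) = 1×55.845 + 1×15.999 = 71.844 g/mol.
Mass of FeO per formula unit = 1.7800 × 71.844 = 127.882 g.
FeO wt% = 127.882 / 256.915 × 100 = 49.78%.

49.78 wt%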